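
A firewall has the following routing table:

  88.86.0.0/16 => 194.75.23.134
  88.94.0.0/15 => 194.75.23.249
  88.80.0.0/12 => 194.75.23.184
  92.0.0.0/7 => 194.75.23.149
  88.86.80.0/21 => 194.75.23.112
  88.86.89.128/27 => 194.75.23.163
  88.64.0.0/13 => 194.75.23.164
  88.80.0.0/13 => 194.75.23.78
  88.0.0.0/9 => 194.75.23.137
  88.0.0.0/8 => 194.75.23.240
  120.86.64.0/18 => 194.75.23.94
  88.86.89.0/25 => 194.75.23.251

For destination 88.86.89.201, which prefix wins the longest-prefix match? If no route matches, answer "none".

88.86.0.0/16

Entries matching 88.86.89.201:
  88.0.0.0/8 (88.0.0.0 - 88.255.255.255)
  88.0.0.0/9 (88.0.0.0 - 88.127.255.255)
  88.80.0.0/12 (88.80.0.0 - 88.95.255.255)
  88.80.0.0/13 (88.80.0.0 - 88.87.255.255)
  88.86.0.0/16 (88.86.0.0 - 88.86.255.255)
Most specific is 88.86.0.0/16.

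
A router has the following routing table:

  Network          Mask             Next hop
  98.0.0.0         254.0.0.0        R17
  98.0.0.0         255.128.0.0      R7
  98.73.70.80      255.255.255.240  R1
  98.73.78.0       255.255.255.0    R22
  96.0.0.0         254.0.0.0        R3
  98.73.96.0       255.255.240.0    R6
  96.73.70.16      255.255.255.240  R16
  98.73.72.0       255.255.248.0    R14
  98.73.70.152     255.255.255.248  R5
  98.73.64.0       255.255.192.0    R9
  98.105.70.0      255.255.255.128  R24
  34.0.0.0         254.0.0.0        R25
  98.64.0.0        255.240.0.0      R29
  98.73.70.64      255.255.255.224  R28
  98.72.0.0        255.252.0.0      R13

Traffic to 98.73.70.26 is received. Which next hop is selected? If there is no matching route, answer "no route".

R9

Routes whose prefix contains 98.73.70.26:
  98.0.0.0/7 (98.0.0.0 - 99.255.255.255) -> R17
  98.0.0.0/9 (98.0.0.0 - 98.127.255.255) -> R7
  98.64.0.0/12 (98.64.0.0 - 98.79.255.255) -> R29
  98.72.0.0/14 (98.72.0.0 - 98.75.255.255) -> R13
  98.73.64.0/18 (98.73.64.0 - 98.73.127.255) -> R9
More-specific entries that do NOT match:
  98.73.70.152/29 (98.73.70.152 - 98.73.70.159) does not contain 98.73.70.26
  98.73.70.80/28 (98.73.70.80 - 98.73.70.95) does not contain 98.73.70.26
  96.73.70.16/28 (96.73.70.16 - 96.73.70.31) does not contain 98.73.70.26
  98.73.70.64/27 (98.73.70.64 - 98.73.70.95) does not contain 98.73.70.26
  98.105.70.0/25 (98.105.70.0 - 98.105.70.127) does not contain 98.73.70.26
  98.73.78.0/24 (98.73.78.0 - 98.73.78.255) does not contain 98.73.70.26
  98.73.72.0/21 (98.73.72.0 - 98.73.79.255) does not contain 98.73.70.26
  98.73.96.0/20 (98.73.96.0 - 98.73.111.255) does not contain 98.73.70.26
Longest matching prefix is /18 -> next hop R9.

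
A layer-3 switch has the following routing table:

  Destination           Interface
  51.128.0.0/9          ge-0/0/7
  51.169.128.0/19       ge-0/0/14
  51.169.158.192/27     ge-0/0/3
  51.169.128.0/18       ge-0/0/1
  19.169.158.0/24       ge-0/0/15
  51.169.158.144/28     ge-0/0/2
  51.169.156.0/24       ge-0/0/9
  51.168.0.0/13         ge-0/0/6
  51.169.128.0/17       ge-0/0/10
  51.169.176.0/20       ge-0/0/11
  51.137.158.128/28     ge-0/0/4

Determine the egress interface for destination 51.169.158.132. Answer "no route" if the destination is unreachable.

Routes whose prefix contains 51.169.158.132:
  51.128.0.0/9 (51.128.0.0 - 51.255.255.255) -> ge-0/0/7
  51.168.0.0/13 (51.168.0.0 - 51.175.255.255) -> ge-0/0/6
  51.169.128.0/17 (51.169.128.0 - 51.169.255.255) -> ge-0/0/10
  51.169.128.0/18 (51.169.128.0 - 51.169.191.255) -> ge-0/0/1
  51.169.128.0/19 (51.169.128.0 - 51.169.159.255) -> ge-0/0/14
More-specific entries that do NOT match:
  51.169.158.144/28 (51.169.158.144 - 51.169.158.159) does not contain 51.169.158.132
  51.137.158.128/28 (51.137.158.128 - 51.137.158.143) does not contain 51.169.158.132
  51.169.158.192/27 (51.169.158.192 - 51.169.158.223) does not contain 51.169.158.132
  19.169.158.0/24 (19.169.158.0 - 19.169.158.255) does not contain 51.169.158.132
  51.169.156.0/24 (51.169.156.0 - 51.169.156.255) does not contain 51.169.158.132
  51.169.176.0/20 (51.169.176.0 - 51.169.191.255) does not contain 51.169.158.132
Longest matching prefix is /19 -> interface ge-0/0/14.

ge-0/0/14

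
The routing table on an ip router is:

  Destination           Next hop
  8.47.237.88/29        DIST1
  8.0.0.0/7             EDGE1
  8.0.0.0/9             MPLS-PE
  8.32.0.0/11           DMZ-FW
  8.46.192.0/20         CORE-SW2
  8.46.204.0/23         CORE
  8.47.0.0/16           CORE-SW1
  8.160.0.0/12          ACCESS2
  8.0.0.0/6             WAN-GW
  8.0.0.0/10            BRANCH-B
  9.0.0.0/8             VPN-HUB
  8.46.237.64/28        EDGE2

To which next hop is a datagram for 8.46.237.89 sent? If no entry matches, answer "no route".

DMZ-FW

Routes whose prefix contains 8.46.237.89:
  8.0.0.0/6 (8.0.0.0 - 11.255.255.255) -> WAN-GW
  8.0.0.0/7 (8.0.0.0 - 9.255.255.255) -> EDGE1
  8.0.0.0/9 (8.0.0.0 - 8.127.255.255) -> MPLS-PE
  8.0.0.0/10 (8.0.0.0 - 8.63.255.255) -> BRANCH-B
  8.32.0.0/11 (8.32.0.0 - 8.63.255.255) -> DMZ-FW
More-specific entries that do NOT match:
  8.47.237.88/29 (8.47.237.88 - 8.47.237.95) does not contain 8.46.237.89
  8.46.237.64/28 (8.46.237.64 - 8.46.237.79) does not contain 8.46.237.89
  8.46.204.0/23 (8.46.204.0 - 8.46.205.255) does not contain 8.46.237.89
  8.46.192.0/20 (8.46.192.0 - 8.46.207.255) does not contain 8.46.237.89
  8.47.0.0/16 (8.47.0.0 - 8.47.255.255) does not contain 8.46.237.89
  8.160.0.0/12 (8.160.0.0 - 8.175.255.255) does not contain 8.46.237.89
Longest matching prefix is /11 -> next hop DMZ-FW.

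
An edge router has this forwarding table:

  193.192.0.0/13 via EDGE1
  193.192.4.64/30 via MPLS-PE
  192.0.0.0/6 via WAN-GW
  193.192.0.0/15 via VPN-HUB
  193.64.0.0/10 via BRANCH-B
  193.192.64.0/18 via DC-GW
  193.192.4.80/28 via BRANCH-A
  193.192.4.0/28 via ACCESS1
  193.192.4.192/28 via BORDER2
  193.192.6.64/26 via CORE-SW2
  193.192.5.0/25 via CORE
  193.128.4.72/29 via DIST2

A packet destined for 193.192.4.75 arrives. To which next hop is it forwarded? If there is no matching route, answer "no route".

Routes whose prefix contains 193.192.4.75:
  192.0.0.0/6 (192.0.0.0 - 195.255.255.255) -> WAN-GW
  193.192.0.0/13 (193.192.0.0 - 193.199.255.255) -> EDGE1
  193.192.0.0/15 (193.192.0.0 - 193.193.255.255) -> VPN-HUB
More-specific entries that do NOT match:
  193.192.4.64/30 (193.192.4.64 - 193.192.4.67) does not contain 193.192.4.75
  193.128.4.72/29 (193.128.4.72 - 193.128.4.79) does not contain 193.192.4.75
  193.192.4.80/28 (193.192.4.80 - 193.192.4.95) does not contain 193.192.4.75
  193.192.4.0/28 (193.192.4.0 - 193.192.4.15) does not contain 193.192.4.75
  193.192.4.192/28 (193.192.4.192 - 193.192.4.207) does not contain 193.192.4.75
  193.192.6.64/26 (193.192.6.64 - 193.192.6.127) does not contain 193.192.4.75
  193.192.5.0/25 (193.192.5.0 - 193.192.5.127) does not contain 193.192.4.75
  193.192.64.0/18 (193.192.64.0 - 193.192.127.255) does not contain 193.192.4.75
Longest matching prefix is /15 -> next hop VPN-HUB.

VPN-HUB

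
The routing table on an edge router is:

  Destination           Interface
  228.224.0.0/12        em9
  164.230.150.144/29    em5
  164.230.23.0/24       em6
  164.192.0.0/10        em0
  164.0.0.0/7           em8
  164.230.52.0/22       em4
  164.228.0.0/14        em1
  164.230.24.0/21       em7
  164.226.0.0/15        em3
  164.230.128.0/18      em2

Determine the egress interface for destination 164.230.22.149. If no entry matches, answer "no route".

Routes whose prefix contains 164.230.22.149:
  164.0.0.0/7 (164.0.0.0 - 165.255.255.255) -> em8
  164.192.0.0/10 (164.192.0.0 - 164.255.255.255) -> em0
  164.228.0.0/14 (164.228.0.0 - 164.231.255.255) -> em1
More-specific entries that do NOT match:
  164.230.150.144/29 (164.230.150.144 - 164.230.150.151) does not contain 164.230.22.149
  164.230.23.0/24 (164.230.23.0 - 164.230.23.255) does not contain 164.230.22.149
  164.230.52.0/22 (164.230.52.0 - 164.230.55.255) does not contain 164.230.22.149
  164.230.24.0/21 (164.230.24.0 - 164.230.31.255) does not contain 164.230.22.149
  164.230.128.0/18 (164.230.128.0 - 164.230.191.255) does not contain 164.230.22.149
  164.226.0.0/15 (164.226.0.0 - 164.227.255.255) does not contain 164.230.22.149
Longest matching prefix is /14 -> interface em1.

em1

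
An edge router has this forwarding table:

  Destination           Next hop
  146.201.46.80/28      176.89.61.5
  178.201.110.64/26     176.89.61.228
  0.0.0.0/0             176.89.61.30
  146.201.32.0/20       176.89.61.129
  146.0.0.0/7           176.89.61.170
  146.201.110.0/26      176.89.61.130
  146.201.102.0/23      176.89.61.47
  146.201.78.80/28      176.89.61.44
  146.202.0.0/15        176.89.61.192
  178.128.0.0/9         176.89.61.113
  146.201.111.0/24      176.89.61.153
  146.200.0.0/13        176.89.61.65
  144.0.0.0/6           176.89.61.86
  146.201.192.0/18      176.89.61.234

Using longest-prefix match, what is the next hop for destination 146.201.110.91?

Routes whose prefix contains 146.201.110.91:
  0.0.0.0/0 (default, matches everything) -> 176.89.61.30
  144.0.0.0/6 (144.0.0.0 - 147.255.255.255) -> 176.89.61.86
  146.0.0.0/7 (146.0.0.0 - 147.255.255.255) -> 176.89.61.170
  146.200.0.0/13 (146.200.0.0 - 146.207.255.255) -> 176.89.61.65
More-specific entries that do NOT match:
  146.201.46.80/28 (146.201.46.80 - 146.201.46.95) does not contain 146.201.110.91
  146.201.78.80/28 (146.201.78.80 - 146.201.78.95) does not contain 146.201.110.91
  178.201.110.64/26 (178.201.110.64 - 178.201.110.127) does not contain 146.201.110.91
  146.201.110.0/26 (146.201.110.0 - 146.201.110.63) does not contain 146.201.110.91
  146.201.111.0/24 (146.201.111.0 - 146.201.111.255) does not contain 146.201.110.91
  146.201.102.0/23 (146.201.102.0 - 146.201.103.255) does not contain 146.201.110.91
  146.201.32.0/20 (146.201.32.0 - 146.201.47.255) does not contain 146.201.110.91
  146.201.192.0/18 (146.201.192.0 - 146.201.255.255) does not contain 146.201.110.91
  146.202.0.0/15 (146.202.0.0 - 146.203.255.255) does not contain 146.201.110.91
Longest matching prefix is /13 -> next hop 176.89.61.65.

176.89.61.65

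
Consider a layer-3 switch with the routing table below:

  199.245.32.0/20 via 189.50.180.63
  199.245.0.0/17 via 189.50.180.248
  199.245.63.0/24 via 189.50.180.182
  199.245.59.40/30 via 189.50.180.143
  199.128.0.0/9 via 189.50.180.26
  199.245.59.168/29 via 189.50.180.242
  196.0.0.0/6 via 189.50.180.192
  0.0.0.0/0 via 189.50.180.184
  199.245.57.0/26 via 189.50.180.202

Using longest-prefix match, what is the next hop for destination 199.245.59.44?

189.50.180.248

Routes whose prefix contains 199.245.59.44:
  0.0.0.0/0 (default, matches everything) -> 189.50.180.184
  196.0.0.0/6 (196.0.0.0 - 199.255.255.255) -> 189.50.180.192
  199.128.0.0/9 (199.128.0.0 - 199.255.255.255) -> 189.50.180.26
  199.245.0.0/17 (199.245.0.0 - 199.245.127.255) -> 189.50.180.248
More-specific entries that do NOT match:
  199.245.59.40/30 (199.245.59.40 - 199.245.59.43) does not contain 199.245.59.44
  199.245.59.168/29 (199.245.59.168 - 199.245.59.175) does not contain 199.245.59.44
  199.245.57.0/26 (199.245.57.0 - 199.245.57.63) does not contain 199.245.59.44
  199.245.63.0/24 (199.245.63.0 - 199.245.63.255) does not contain 199.245.59.44
  199.245.32.0/20 (199.245.32.0 - 199.245.47.255) does not contain 199.245.59.44
Longest matching prefix is /17 -> next hop 189.50.180.248.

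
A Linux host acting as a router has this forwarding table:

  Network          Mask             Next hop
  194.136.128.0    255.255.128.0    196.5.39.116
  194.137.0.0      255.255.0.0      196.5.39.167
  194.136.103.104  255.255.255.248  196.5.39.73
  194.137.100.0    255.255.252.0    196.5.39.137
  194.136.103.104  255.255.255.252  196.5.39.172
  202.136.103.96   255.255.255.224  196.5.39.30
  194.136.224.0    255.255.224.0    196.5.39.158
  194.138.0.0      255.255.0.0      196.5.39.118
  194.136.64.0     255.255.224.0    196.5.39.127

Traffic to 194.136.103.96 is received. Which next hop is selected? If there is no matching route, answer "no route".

no route

No entry's prefix contains 194.136.103.96; there is no default route.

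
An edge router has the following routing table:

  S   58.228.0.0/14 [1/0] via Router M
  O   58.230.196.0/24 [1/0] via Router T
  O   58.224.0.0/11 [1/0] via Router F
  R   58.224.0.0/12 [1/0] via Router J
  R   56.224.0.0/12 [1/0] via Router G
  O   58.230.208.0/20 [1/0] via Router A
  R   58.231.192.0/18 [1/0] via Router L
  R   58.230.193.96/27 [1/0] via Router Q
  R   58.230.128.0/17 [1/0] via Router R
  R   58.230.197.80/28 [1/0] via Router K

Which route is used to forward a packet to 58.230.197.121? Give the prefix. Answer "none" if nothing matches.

Entries matching 58.230.197.121:
  58.224.0.0/11 (58.224.0.0 - 58.255.255.255)
  58.224.0.0/12 (58.224.0.0 - 58.239.255.255)
  58.228.0.0/14 (58.228.0.0 - 58.231.255.255)
  58.230.128.0/17 (58.230.128.0 - 58.230.255.255)
Most specific is 58.230.128.0/17.

58.230.128.0/17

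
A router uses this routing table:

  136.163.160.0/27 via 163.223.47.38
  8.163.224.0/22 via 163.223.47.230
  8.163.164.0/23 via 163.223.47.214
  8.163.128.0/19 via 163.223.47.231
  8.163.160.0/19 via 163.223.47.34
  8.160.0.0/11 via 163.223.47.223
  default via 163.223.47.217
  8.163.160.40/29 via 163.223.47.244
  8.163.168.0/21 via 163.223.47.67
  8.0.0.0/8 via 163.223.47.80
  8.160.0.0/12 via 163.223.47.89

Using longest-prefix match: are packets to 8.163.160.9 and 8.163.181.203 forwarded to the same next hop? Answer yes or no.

8.163.160.9: longest match 8.163.160.0/19 -> 163.223.47.34
8.163.181.203: longest match 8.163.160.0/19 -> 163.223.47.34

yes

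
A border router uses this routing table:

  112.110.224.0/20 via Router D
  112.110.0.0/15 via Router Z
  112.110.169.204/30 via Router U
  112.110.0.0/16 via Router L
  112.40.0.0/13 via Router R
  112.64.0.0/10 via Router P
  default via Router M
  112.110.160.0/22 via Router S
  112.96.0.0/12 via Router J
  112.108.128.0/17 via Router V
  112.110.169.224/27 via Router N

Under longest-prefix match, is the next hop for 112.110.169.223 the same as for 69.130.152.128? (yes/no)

no

112.110.169.223: longest match 112.110.0.0/16 -> Router L
69.130.152.128: longest match 0.0.0.0/0 -> Router M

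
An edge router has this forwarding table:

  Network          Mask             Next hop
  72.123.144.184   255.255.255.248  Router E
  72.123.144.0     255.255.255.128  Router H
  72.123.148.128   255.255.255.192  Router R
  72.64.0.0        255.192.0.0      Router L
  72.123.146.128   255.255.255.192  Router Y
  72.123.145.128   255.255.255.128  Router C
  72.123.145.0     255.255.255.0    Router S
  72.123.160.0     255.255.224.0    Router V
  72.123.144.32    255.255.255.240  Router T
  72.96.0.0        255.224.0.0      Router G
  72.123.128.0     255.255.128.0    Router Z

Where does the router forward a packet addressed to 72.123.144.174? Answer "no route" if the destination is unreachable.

Router Z

Routes whose prefix contains 72.123.144.174:
  72.64.0.0/10 (72.64.0.0 - 72.127.255.255) -> Router L
  72.96.0.0/11 (72.96.0.0 - 72.127.255.255) -> Router G
  72.123.128.0/17 (72.123.128.0 - 72.123.255.255) -> Router Z
More-specific entries that do NOT match:
  72.123.144.184/29 (72.123.144.184 - 72.123.144.191) does not contain 72.123.144.174
  72.123.144.32/28 (72.123.144.32 - 72.123.144.47) does not contain 72.123.144.174
  72.123.148.128/26 (72.123.148.128 - 72.123.148.191) does not contain 72.123.144.174
  72.123.146.128/26 (72.123.146.128 - 72.123.146.191) does not contain 72.123.144.174
  72.123.144.0/25 (72.123.144.0 - 72.123.144.127) does not contain 72.123.144.174
  72.123.145.128/25 (72.123.145.128 - 72.123.145.255) does not contain 72.123.144.174
  72.123.145.0/24 (72.123.145.0 - 72.123.145.255) does not contain 72.123.144.174
  72.123.160.0/19 (72.123.160.0 - 72.123.191.255) does not contain 72.123.144.174
Longest matching prefix is /17 -> next hop Router Z.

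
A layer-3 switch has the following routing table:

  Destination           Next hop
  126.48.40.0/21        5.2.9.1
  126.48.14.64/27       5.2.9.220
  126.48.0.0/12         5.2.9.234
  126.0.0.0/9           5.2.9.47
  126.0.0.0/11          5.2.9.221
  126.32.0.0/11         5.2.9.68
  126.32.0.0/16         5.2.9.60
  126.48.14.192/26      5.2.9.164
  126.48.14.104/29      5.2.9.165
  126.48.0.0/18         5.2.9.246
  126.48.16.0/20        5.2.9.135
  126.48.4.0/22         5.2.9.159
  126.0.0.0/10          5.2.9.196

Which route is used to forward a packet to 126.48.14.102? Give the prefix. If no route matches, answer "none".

Entries matching 126.48.14.102:
  126.0.0.0/9 (126.0.0.0 - 126.127.255.255)
  126.0.0.0/10 (126.0.0.0 - 126.63.255.255)
  126.32.0.0/11 (126.32.0.0 - 126.63.255.255)
  126.48.0.0/12 (126.48.0.0 - 126.63.255.255)
  126.48.0.0/18 (126.48.0.0 - 126.48.63.255)
Most specific is 126.48.0.0/18.

126.48.0.0/18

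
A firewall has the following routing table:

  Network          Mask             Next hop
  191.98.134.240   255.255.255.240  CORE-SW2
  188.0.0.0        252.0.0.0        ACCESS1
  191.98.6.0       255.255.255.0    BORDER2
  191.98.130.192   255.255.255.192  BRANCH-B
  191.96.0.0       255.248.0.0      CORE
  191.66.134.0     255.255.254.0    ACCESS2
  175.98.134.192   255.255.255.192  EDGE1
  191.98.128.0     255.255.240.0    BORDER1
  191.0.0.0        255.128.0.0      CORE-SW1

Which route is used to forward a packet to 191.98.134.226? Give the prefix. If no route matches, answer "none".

Entries matching 191.98.134.226:
  188.0.0.0/6 (188.0.0.0 - 191.255.255.255)
  191.0.0.0/9 (191.0.0.0 - 191.127.255.255)
  191.96.0.0/13 (191.96.0.0 - 191.103.255.255)
  191.98.128.0/20 (191.98.128.0 - 191.98.143.255)
Most specific is 191.98.128.0/20.

191.98.128.0/20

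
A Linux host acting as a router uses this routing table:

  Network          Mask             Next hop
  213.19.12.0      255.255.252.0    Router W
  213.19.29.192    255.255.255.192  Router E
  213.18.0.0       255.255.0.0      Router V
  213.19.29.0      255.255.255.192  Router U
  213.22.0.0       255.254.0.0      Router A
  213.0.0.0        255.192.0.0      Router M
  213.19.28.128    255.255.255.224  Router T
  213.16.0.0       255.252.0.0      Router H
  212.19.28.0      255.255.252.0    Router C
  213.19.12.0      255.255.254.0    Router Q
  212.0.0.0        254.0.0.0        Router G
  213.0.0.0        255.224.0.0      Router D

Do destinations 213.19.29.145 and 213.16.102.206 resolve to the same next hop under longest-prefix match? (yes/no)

yes

213.19.29.145: longest match 213.16.0.0/14 -> Router H
213.16.102.206: longest match 213.16.0.0/14 -> Router H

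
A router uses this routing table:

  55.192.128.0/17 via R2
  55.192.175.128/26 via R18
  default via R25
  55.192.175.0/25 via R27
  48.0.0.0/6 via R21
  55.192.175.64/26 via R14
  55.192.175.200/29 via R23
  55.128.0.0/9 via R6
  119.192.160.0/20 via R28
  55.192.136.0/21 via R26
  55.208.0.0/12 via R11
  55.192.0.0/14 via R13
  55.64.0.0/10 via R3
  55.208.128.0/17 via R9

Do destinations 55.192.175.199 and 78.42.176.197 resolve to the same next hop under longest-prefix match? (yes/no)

no

55.192.175.199: longest match 55.192.128.0/17 -> R2
78.42.176.197: longest match 0.0.0.0/0 -> R25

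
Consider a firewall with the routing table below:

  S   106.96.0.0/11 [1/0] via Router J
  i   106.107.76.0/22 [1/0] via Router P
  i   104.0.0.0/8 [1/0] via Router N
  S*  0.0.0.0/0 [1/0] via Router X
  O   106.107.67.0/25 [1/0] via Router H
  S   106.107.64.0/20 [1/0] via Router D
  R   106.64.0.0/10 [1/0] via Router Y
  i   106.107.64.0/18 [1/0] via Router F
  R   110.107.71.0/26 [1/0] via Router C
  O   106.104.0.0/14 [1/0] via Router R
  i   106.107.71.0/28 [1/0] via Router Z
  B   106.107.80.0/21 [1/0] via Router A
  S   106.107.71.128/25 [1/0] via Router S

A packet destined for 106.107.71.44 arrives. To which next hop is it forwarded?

Router D

Routes whose prefix contains 106.107.71.44:
  0.0.0.0/0 (default, matches everything) -> Router X
  106.64.0.0/10 (106.64.0.0 - 106.127.255.255) -> Router Y
  106.96.0.0/11 (106.96.0.0 - 106.127.255.255) -> Router J
  106.104.0.0/14 (106.104.0.0 - 106.107.255.255) -> Router R
  106.107.64.0/18 (106.107.64.0 - 106.107.127.255) -> Router F
  106.107.64.0/20 (106.107.64.0 - 106.107.79.255) -> Router D
More-specific entries that do NOT match:
  106.107.71.0/28 (106.107.71.0 - 106.107.71.15) does not contain 106.107.71.44
  110.107.71.0/26 (110.107.71.0 - 110.107.71.63) does not contain 106.107.71.44
  106.107.67.0/25 (106.107.67.0 - 106.107.67.127) does not contain 106.107.71.44
  106.107.71.128/25 (106.107.71.128 - 106.107.71.255) does not contain 106.107.71.44
  106.107.76.0/22 (106.107.76.0 - 106.107.79.255) does not contain 106.107.71.44
  106.107.80.0/21 (106.107.80.0 - 106.107.87.255) does not contain 106.107.71.44
Longest matching prefix is /20 -> next hop Router D.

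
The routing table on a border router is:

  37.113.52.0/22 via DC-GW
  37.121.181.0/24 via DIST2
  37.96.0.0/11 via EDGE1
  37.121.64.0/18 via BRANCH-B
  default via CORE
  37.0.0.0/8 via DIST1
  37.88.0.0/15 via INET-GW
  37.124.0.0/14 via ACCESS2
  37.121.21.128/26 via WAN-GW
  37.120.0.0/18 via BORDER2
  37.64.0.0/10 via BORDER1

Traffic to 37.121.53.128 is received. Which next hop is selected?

EDGE1

Routes whose prefix contains 37.121.53.128:
  0.0.0.0/0 (default, matches everything) -> CORE
  37.0.0.0/8 (37.0.0.0 - 37.255.255.255) -> DIST1
  37.64.0.0/10 (37.64.0.0 - 37.127.255.255) -> BORDER1
  37.96.0.0/11 (37.96.0.0 - 37.127.255.255) -> EDGE1
More-specific entries that do NOT match:
  37.121.21.128/26 (37.121.21.128 - 37.121.21.191) does not contain 37.121.53.128
  37.121.181.0/24 (37.121.181.0 - 37.121.181.255) does not contain 37.121.53.128
  37.113.52.0/22 (37.113.52.0 - 37.113.55.255) does not contain 37.121.53.128
  37.121.64.0/18 (37.121.64.0 - 37.121.127.255) does not contain 37.121.53.128
  37.120.0.0/18 (37.120.0.0 - 37.120.63.255) does not contain 37.121.53.128
  37.88.0.0/15 (37.88.0.0 - 37.89.255.255) does not contain 37.121.53.128
  37.124.0.0/14 (37.124.0.0 - 37.127.255.255) does not contain 37.121.53.128
Longest matching prefix is /11 -> next hop EDGE1.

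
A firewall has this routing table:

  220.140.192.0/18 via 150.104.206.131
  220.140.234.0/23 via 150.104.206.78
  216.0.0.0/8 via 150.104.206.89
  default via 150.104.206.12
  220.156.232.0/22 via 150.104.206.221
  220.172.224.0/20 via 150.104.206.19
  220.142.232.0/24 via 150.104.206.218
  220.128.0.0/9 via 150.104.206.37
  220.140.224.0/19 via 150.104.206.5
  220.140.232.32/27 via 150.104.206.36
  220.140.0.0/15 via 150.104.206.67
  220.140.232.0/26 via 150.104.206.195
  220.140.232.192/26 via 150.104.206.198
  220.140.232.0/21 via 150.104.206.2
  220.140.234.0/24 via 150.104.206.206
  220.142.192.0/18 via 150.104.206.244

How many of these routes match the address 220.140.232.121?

6

Prefixes containing 220.140.232.121:
  0.0.0.0/0 (default, matches everything)
  220.128.0.0/9 (220.128.0.0 - 220.255.255.255)
  220.140.0.0/15 (220.140.0.0 - 220.141.255.255)
  220.140.192.0/18 (220.140.192.0 - 220.140.255.255)
  220.140.224.0/19 (220.140.224.0 - 220.140.255.255)
  220.140.232.0/21 (220.140.232.0 - 220.140.239.255)
Total matching entries: 6.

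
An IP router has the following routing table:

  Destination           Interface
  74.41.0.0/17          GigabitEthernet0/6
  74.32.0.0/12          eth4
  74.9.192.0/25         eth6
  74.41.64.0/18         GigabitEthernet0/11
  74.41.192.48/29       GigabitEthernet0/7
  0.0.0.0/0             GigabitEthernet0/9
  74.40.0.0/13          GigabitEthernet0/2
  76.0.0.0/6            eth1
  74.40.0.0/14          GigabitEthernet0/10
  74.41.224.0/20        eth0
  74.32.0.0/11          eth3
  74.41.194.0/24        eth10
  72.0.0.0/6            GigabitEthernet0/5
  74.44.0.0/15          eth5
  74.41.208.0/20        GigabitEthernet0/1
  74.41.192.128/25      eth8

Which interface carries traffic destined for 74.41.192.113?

GigabitEthernet0/10

Routes whose prefix contains 74.41.192.113:
  0.0.0.0/0 (default, matches everything) -> GigabitEthernet0/9
  72.0.0.0/6 (72.0.0.0 - 75.255.255.255) -> GigabitEthernet0/5
  74.32.0.0/11 (74.32.0.0 - 74.63.255.255) -> eth3
  74.32.0.0/12 (74.32.0.0 - 74.47.255.255) -> eth4
  74.40.0.0/13 (74.40.0.0 - 74.47.255.255) -> GigabitEthernet0/2
  74.40.0.0/14 (74.40.0.0 - 74.43.255.255) -> GigabitEthernet0/10
More-specific entries that do NOT match:
  74.41.192.48/29 (74.41.192.48 - 74.41.192.55) does not contain 74.41.192.113
  74.9.192.0/25 (74.9.192.0 - 74.9.192.127) does not contain 74.41.192.113
  74.41.192.128/25 (74.41.192.128 - 74.41.192.255) does not contain 74.41.192.113
  74.41.194.0/24 (74.41.194.0 - 74.41.194.255) does not contain 74.41.192.113
  74.41.224.0/20 (74.41.224.0 - 74.41.239.255) does not contain 74.41.192.113
  74.41.208.0/20 (74.41.208.0 - 74.41.223.255) does not contain 74.41.192.113
  74.41.64.0/18 (74.41.64.0 - 74.41.127.255) does not contain 74.41.192.113
  74.41.0.0/17 (74.41.0.0 - 74.41.127.255) does not contain 74.41.192.113
  74.44.0.0/15 (74.44.0.0 - 74.45.255.255) does not contain 74.41.192.113
Longest matching prefix is /14 -> interface GigabitEthernet0/10.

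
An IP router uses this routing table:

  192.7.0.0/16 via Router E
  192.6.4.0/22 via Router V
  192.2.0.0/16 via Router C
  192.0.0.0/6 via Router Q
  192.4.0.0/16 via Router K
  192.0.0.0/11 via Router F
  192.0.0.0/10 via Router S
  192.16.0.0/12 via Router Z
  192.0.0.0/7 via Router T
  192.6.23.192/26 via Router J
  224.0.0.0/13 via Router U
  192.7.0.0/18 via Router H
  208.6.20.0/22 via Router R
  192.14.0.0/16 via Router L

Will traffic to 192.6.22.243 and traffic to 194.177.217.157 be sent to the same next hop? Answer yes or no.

no

192.6.22.243: longest match 192.0.0.0/11 -> Router F
194.177.217.157: longest match 192.0.0.0/6 -> Router Q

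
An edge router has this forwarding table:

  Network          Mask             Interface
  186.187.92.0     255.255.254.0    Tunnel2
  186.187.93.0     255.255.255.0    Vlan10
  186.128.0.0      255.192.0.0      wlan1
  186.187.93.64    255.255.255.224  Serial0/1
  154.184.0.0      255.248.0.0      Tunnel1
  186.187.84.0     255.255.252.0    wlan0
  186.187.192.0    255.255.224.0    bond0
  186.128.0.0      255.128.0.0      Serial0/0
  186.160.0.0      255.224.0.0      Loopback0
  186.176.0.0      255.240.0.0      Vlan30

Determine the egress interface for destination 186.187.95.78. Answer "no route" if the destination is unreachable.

Routes whose prefix contains 186.187.95.78:
  186.128.0.0/9 (186.128.0.0 - 186.255.255.255) -> Serial0/0
  186.128.0.0/10 (186.128.0.0 - 186.191.255.255) -> wlan1
  186.160.0.0/11 (186.160.0.0 - 186.191.255.255) -> Loopback0
  186.176.0.0/12 (186.176.0.0 - 186.191.255.255) -> Vlan30
More-specific entries that do NOT match:
  186.187.93.64/27 (186.187.93.64 - 186.187.93.95) does not contain 186.187.95.78
  186.187.93.0/24 (186.187.93.0 - 186.187.93.255) does not contain 186.187.95.78
  186.187.92.0/23 (186.187.92.0 - 186.187.93.255) does not contain 186.187.95.78
  186.187.84.0/22 (186.187.84.0 - 186.187.87.255) does not contain 186.187.95.78
  186.187.192.0/19 (186.187.192.0 - 186.187.223.255) does not contain 186.187.95.78
  154.184.0.0/13 (154.184.0.0 - 154.191.255.255) does not contain 186.187.95.78
Longest matching prefix is /12 -> interface Vlan30.

Vlan30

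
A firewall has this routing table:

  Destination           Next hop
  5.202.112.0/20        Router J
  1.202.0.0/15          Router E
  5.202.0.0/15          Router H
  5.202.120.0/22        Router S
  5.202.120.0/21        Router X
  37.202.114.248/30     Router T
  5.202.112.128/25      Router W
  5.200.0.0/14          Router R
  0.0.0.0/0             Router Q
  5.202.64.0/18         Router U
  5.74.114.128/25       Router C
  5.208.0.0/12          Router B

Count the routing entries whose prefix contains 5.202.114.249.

5

Prefixes containing 5.202.114.249:
  0.0.0.0/0 (default, matches everything)
  5.200.0.0/14 (5.200.0.0 - 5.203.255.255)
  5.202.0.0/15 (5.202.0.0 - 5.203.255.255)
  5.202.64.0/18 (5.202.64.0 - 5.202.127.255)
  5.202.112.0/20 (5.202.112.0 - 5.202.127.255)
Total matching entries: 5.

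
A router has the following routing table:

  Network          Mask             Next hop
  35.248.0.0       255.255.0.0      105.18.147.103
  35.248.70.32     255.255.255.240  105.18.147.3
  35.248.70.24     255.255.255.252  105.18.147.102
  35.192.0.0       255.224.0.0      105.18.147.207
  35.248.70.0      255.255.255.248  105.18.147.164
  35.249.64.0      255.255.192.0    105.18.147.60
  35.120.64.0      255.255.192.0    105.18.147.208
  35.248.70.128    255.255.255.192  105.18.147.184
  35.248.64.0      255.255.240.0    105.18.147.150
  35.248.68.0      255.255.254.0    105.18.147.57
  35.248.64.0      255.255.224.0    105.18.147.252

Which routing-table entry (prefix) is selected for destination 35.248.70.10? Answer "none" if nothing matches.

35.248.64.0/20

Entries matching 35.248.70.10:
  35.248.0.0/16 (35.248.0.0 - 35.248.255.255)
  35.248.64.0/19 (35.248.64.0 - 35.248.95.255)
  35.248.64.0/20 (35.248.64.0 - 35.248.79.255)
Most specific is 35.248.64.0/20.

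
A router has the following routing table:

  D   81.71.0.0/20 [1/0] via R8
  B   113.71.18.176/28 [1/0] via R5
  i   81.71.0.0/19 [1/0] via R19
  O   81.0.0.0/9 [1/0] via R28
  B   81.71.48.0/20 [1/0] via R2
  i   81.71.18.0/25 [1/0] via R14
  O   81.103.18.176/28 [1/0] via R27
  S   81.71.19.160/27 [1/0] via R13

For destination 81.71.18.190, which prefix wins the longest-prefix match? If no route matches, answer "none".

81.71.0.0/19

Entries matching 81.71.18.190:
  81.0.0.0/9 (81.0.0.0 - 81.127.255.255)
  81.71.0.0/19 (81.71.0.0 - 81.71.31.255)
Most specific is 81.71.0.0/19.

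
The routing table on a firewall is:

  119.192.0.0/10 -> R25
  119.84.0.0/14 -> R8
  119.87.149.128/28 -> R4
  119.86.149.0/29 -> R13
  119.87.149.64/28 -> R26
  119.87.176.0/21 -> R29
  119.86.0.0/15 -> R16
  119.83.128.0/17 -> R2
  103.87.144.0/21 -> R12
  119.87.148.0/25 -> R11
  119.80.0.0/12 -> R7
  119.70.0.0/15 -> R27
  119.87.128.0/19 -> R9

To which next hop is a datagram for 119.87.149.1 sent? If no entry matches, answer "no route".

Routes whose prefix contains 119.87.149.1:
  119.80.0.0/12 (119.80.0.0 - 119.95.255.255) -> R7
  119.84.0.0/14 (119.84.0.0 - 119.87.255.255) -> R8
  119.86.0.0/15 (119.86.0.0 - 119.87.255.255) -> R16
  119.87.128.0/19 (119.87.128.0 - 119.87.159.255) -> R9
More-specific entries that do NOT match:
  119.86.149.0/29 (119.86.149.0 - 119.86.149.7) does not contain 119.87.149.1
  119.87.149.128/28 (119.87.149.128 - 119.87.149.143) does not contain 119.87.149.1
  119.87.149.64/28 (119.87.149.64 - 119.87.149.79) does not contain 119.87.149.1
  119.87.148.0/25 (119.87.148.0 - 119.87.148.127) does not contain 119.87.149.1
  119.87.176.0/21 (119.87.176.0 - 119.87.183.255) does not contain 119.87.149.1
  103.87.144.0/21 (103.87.144.0 - 103.87.151.255) does not contain 119.87.149.1
Longest matching prefix is /19 -> next hop R9.

R9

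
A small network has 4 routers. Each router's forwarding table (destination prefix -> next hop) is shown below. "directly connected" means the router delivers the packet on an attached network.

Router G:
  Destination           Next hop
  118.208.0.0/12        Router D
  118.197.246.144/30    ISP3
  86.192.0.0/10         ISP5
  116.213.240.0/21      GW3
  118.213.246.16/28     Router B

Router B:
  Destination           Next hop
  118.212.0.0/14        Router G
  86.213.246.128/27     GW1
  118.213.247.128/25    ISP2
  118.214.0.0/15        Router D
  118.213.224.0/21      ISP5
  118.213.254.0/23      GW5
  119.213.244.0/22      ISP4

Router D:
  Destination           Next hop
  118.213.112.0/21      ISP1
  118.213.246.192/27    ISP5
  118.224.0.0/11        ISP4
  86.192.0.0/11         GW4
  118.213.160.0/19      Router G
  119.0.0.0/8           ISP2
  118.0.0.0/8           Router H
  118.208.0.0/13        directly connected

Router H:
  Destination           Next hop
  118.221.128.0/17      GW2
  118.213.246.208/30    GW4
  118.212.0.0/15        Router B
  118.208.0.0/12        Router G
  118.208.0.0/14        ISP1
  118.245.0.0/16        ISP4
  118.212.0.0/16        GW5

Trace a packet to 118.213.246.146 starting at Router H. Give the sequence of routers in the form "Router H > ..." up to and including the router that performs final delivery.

Router H > Router B > Router G > Router D

At Router H: longest match for 118.213.246.146 is 118.212.0.0/15 -> Router B
At Router B: longest match for 118.213.246.146 is 118.212.0.0/14 -> Router G
At Router G: longest match for 118.213.246.146 is 118.208.0.0/12 -> Router D
At Router D: longest match for 118.213.246.146 is 118.208.0.0/13 -> directly connected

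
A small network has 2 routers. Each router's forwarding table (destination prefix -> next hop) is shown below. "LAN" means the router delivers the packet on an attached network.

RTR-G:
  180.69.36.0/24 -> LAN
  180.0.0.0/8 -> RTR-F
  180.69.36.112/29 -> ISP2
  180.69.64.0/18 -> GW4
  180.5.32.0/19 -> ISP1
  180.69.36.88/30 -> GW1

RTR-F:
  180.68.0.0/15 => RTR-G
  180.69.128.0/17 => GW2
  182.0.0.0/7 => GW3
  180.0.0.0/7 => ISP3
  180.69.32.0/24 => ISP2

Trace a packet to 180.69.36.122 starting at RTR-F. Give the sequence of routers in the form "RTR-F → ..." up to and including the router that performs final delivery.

At RTR-F: longest match for 180.69.36.122 is 180.68.0.0/15 -> RTR-G
At RTR-G: longest match for 180.69.36.122 is 180.69.36.0/24 -> LAN

RTR-F → RTR-G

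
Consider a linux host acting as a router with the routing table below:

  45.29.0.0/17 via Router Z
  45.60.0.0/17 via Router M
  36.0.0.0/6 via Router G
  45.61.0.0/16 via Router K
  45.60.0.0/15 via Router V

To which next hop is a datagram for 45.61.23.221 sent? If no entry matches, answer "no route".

Router K

Routes whose prefix contains 45.61.23.221:
  45.60.0.0/15 (45.60.0.0 - 45.61.255.255) -> Router V
  45.61.0.0/16 (45.61.0.0 - 45.61.255.255) -> Router K
More-specific entries that do NOT match:
  45.29.0.0/17 (45.29.0.0 - 45.29.127.255) does not contain 45.61.23.221
  45.60.0.0/17 (45.60.0.0 - 45.60.127.255) does not contain 45.61.23.221
Longest matching prefix is /16 -> next hop Router K.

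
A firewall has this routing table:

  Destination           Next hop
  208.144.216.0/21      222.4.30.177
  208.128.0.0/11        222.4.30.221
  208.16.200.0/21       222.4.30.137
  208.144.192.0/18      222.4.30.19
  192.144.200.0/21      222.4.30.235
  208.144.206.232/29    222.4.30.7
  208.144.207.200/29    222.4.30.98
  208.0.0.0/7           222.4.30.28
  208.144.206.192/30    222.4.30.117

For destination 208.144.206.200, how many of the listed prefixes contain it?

3

Prefixes containing 208.144.206.200:
  208.0.0.0/7 (208.0.0.0 - 209.255.255.255)
  208.128.0.0/11 (208.128.0.0 - 208.159.255.255)
  208.144.192.0/18 (208.144.192.0 - 208.144.255.255)
Total matching entries: 3.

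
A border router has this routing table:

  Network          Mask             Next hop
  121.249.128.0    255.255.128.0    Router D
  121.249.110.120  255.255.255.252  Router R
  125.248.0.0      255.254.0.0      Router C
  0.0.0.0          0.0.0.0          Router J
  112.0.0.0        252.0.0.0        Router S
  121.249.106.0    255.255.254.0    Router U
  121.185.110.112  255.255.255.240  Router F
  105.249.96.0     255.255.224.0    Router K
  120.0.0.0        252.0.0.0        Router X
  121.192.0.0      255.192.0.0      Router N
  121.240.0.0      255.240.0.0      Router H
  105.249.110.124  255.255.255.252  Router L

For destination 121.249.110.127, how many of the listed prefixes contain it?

4

Prefixes containing 121.249.110.127:
  0.0.0.0/0 (default, matches everything)
  120.0.0.0/6 (120.0.0.0 - 123.255.255.255)
  121.192.0.0/10 (121.192.0.0 - 121.255.255.255)
  121.240.0.0/12 (121.240.0.0 - 121.255.255.255)
Total matching entries: 4.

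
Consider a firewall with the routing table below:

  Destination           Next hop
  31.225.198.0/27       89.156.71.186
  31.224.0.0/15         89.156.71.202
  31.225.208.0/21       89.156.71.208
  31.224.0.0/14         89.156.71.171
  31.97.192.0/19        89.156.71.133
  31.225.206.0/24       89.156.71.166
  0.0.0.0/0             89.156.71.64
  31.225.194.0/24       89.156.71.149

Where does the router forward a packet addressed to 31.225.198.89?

Routes whose prefix contains 31.225.198.89:
  0.0.0.0/0 (default, matches everything) -> 89.156.71.64
  31.224.0.0/14 (31.224.0.0 - 31.227.255.255) -> 89.156.71.171
  31.224.0.0/15 (31.224.0.0 - 31.225.255.255) -> 89.156.71.202
More-specific entries that do NOT match:
  31.225.198.0/27 (31.225.198.0 - 31.225.198.31) does not contain 31.225.198.89
  31.225.206.0/24 (31.225.206.0 - 31.225.206.255) does not contain 31.225.198.89
  31.225.194.0/24 (31.225.194.0 - 31.225.194.255) does not contain 31.225.198.89
  31.225.208.0/21 (31.225.208.0 - 31.225.215.255) does not contain 31.225.198.89
  31.97.192.0/19 (31.97.192.0 - 31.97.223.255) does not contain 31.225.198.89
Longest matching prefix is /15 -> next hop 89.156.71.202.

89.156.71.202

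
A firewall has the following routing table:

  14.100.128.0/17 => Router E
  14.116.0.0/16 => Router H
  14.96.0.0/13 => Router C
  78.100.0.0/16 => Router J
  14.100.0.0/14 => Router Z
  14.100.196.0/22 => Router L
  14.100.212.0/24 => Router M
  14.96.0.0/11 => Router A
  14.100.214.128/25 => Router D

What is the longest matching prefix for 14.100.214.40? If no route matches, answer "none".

14.100.128.0/17

Entries matching 14.100.214.40:
  14.96.0.0/11 (14.96.0.0 - 14.127.255.255)
  14.96.0.0/13 (14.96.0.0 - 14.103.255.255)
  14.100.0.0/14 (14.100.0.0 - 14.103.255.255)
  14.100.128.0/17 (14.100.128.0 - 14.100.255.255)
Most specific is 14.100.128.0/17.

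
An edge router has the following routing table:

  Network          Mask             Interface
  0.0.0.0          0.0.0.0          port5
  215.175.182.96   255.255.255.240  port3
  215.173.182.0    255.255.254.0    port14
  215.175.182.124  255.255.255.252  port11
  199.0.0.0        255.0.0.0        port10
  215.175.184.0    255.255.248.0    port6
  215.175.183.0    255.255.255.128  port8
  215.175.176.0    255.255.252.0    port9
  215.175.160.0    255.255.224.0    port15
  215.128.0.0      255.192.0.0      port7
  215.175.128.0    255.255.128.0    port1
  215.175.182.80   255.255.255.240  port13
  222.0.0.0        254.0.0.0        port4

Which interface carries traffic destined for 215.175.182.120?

port15

Routes whose prefix contains 215.175.182.120:
  0.0.0.0/0 (default, matches everything) -> port5
  215.128.0.0/10 (215.128.0.0 - 215.191.255.255) -> port7
  215.175.128.0/17 (215.175.128.0 - 215.175.255.255) -> port1
  215.175.160.0/19 (215.175.160.0 - 215.175.191.255) -> port15
More-specific entries that do NOT match:
  215.175.182.124/30 (215.175.182.124 - 215.175.182.127) does not contain 215.175.182.120
  215.175.182.96/28 (215.175.182.96 - 215.175.182.111) does not contain 215.175.182.120
  215.175.182.80/28 (215.175.182.80 - 215.175.182.95) does not contain 215.175.182.120
  215.175.183.0/25 (215.175.183.0 - 215.175.183.127) does not contain 215.175.182.120
  215.173.182.0/23 (215.173.182.0 - 215.173.183.255) does not contain 215.175.182.120
  215.175.176.0/22 (215.175.176.0 - 215.175.179.255) does not contain 215.175.182.120
  215.175.184.0/21 (215.175.184.0 - 215.175.191.255) does not contain 215.175.182.120
Longest matching prefix is /19 -> interface port15.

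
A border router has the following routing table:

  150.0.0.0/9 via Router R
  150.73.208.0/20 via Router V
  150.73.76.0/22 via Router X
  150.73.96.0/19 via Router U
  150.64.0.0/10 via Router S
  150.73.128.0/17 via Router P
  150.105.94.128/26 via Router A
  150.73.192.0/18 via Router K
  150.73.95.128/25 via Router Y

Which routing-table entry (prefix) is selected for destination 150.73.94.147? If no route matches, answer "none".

Entries matching 150.73.94.147:
  150.0.0.0/9 (150.0.0.0 - 150.127.255.255)
  150.64.0.0/10 (150.64.0.0 - 150.127.255.255)
Most specific is 150.64.0.0/10.

150.64.0.0/10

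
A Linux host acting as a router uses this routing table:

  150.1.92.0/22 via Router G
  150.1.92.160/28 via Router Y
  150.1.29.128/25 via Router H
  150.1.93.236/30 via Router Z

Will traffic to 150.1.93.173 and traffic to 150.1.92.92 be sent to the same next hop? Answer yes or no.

150.1.93.173: longest match 150.1.92.0/22 -> Router G
150.1.92.92: longest match 150.1.92.0/22 -> Router G

yes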